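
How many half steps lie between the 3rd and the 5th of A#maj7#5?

Spelling the chord: A#–C##–E##–G##.
C## to E## is a major third: 4 semitones.

4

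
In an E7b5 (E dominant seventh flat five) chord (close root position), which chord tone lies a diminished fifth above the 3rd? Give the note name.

Spelling the chord: E–G#–Bb–D.
The 3rd is G#. A diminished fifth above G# is D.
D is the chord's 7th.

D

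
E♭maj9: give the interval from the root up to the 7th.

E♭maj9 (E♭ major ninth) is spelled E♭–G–B♭–D–F.
So we need the interval from E♭ up to D.
From E♭ to D is 11 semitones, exactly the major seventh.

major seventh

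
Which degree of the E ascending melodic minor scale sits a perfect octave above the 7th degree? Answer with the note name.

D#

The scale is E F# G A B C# D#.
The 7th degree is D#; a perfect octave above that is D# — scale degree 7.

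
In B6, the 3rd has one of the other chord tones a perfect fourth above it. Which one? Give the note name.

The chord tones of B6 are B-D♯-F♯-G♯.
The 3rd is D♯. A perfect fourth above D♯ is G♯.
G♯ is the chord's 6th.

G#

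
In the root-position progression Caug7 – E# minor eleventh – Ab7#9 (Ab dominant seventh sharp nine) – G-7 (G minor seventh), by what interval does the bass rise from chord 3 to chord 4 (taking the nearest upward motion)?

The roots are Ab and G.
Ab up to G spans 7 letter names and 11 semitones — a major seventh.

major 7th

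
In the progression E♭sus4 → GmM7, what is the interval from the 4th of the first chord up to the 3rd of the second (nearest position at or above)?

major second

E♭sus4 has A♭ as its 4th, and GmM7 has B♭ as its 3rd.
From A♭ to B♭ is 2 semitones, exactly the major second.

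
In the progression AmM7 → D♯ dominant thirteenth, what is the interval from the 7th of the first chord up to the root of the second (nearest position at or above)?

The 7th of AmM7 is G♯; the root of D♯ dominant thirteenth is D♯.
G♯ up to D♯ spans 5 letter names and 7 semitones — a perfect fifth.

perfect fifth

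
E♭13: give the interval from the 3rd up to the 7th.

diminished fifth

Spelling the chord: E♭–G–B♭–D♭–F–C.
The 3rd is G and the 7th is D♭.
G up to D♭ is 6 semitones, a half step narrower than a perfect fifth, so the interval is diminished.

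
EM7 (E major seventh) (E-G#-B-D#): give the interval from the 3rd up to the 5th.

minor third

So we need the interval from G# up to B.
3 letter names make it a third; at 3 semitones (a half step narrower than major) the quality is minor.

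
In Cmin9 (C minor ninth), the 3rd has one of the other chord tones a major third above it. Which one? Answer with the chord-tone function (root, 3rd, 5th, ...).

5th

The chord tones of C minor ninth are C, Eb, G, Bb, D.
The 3rd is Eb. A major third above Eb is G.
G is the chord's 5th.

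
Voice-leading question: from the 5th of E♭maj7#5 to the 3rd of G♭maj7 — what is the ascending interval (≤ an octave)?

The 5th of E♭maj7#5 is B; the 3rd of G♭maj7 is B♭.
From B to B♭: 11 semitones over an octave = diminished.

diminished 8th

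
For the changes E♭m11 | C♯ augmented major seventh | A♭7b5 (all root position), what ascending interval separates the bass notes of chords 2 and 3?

diminished sixth

The roots are C♯ and A♭.
6 letter names make it a sixth; at 7 semitones (a whole step narrower than major) the quality is diminished.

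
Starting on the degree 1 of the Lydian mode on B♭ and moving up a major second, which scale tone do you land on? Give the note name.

The scale is B♭ C D E F G A.
The degree 1 is B♭; a major second above that is C — scale degree 2.

C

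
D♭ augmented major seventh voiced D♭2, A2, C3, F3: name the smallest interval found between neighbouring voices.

minor third

Adjacent intervals: D♭2→A2 = augmented fifth; A2→C3 = minor third; C3→F3 = perfect fourth.
The smallest is A2 to C3, a minor third (3 semitones).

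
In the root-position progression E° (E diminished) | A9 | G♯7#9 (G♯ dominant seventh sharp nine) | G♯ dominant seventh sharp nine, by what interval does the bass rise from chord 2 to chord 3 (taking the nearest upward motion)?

The roots are A and G♯.
A up to G♯ spans 7 letter names and 11 semitones — a major seventh.

major seventh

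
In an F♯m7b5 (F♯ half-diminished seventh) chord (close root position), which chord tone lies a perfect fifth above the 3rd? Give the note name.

E

F♯ half-diminished seventh is spelled F♯, A, C, E.
The 3rd is A. A perfect fifth above A is E.
E is the chord's 7th.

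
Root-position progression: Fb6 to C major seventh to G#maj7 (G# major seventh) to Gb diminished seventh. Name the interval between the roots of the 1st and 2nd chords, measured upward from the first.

augmented fifth

The roots are Fb and C.
Fb up to C is 8 semitones, a half step wider than a perfect fifth, so the interval is augmented.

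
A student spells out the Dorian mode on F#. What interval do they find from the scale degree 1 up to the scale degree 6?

Spelling the Dorian mode on F#: F# G# A B C# D# E.
That puts F# below D#.
Counting 6 letters and 9 half steps from F# gives a major sixth.

major sixth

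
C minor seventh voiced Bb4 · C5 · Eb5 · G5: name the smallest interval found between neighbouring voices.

Adjacent intervals: Bb4→C5 = major second; C5→Eb5 = minor third; Eb5→G5 = major third.
The smallest is Bb4 to C5, a major second (2 semitones).

M2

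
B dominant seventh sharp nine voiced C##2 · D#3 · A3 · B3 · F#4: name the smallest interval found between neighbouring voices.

M2

Adjacent intervals: C##2→D#3 = minor ninth; D#3→A3 = diminished fifth; A3→B3 = major second; B3→F#4 = perfect fifth.
The smallest is A3 to B3, a major second (2 semitones).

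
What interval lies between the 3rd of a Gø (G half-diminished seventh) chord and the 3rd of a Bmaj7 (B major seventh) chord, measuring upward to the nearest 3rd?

augmented 3rd

Gø (G half-diminished seventh) has B♭ as its 3rd, and Bmaj7 (B major seventh) has D♯ as its 3rd.
From B♭ to D♯: 5 semitones over a third = augmented.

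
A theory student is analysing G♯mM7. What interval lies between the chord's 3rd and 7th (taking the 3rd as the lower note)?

The chord tones of G♯ minor-major seventh are G♯ B D♯ F𝄪.
3rd = B; 7th = F𝄪.
From B to F𝄪: 8 semitones over a fifth = augmented.

augmented fifth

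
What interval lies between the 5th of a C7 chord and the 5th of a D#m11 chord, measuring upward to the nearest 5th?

C7 has G as its 5th, and D#m11 has A# as its 5th.
From G to A#: 3 semitones over a second = augmented.

augmented 2nd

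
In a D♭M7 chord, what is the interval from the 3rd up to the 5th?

minor third

Spelling the chord: D♭-F-A♭-C.
So we need the interval from F up to A♭.
From F to A♭: 3 semitones over a third = minor.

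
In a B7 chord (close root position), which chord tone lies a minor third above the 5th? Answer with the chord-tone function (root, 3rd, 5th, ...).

7th

Spelling the chord: B-D#-F#-A.
The 5th is F#. A minor third above F# is A.
A is the chord's 7th.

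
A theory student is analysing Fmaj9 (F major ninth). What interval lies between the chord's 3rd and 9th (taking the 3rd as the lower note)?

m7

Fmaj9 is spelled F A C E G.
3rd = A; 9th = G.
From A to G: 10 semitones over a seventh = minor.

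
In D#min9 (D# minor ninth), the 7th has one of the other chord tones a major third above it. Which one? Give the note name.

D#m9 is spelled D# F# A# C# E#.
The 7th is C#. A major third above C# is E#.
E# is the chord's 9th.

E#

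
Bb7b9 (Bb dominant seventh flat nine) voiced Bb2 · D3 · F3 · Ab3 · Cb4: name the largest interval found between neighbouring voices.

Adjacent intervals: Bb2→D3 = major third; D3→F3 = minor third; F3→Ab3 = minor third; Ab3→Cb4 = minor third.
The largest is Bb2 to D3, a major third (4 semitones).

major third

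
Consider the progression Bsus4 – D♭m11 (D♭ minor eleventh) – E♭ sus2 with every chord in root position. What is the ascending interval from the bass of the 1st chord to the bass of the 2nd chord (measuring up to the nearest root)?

The roots are B and D♭.
3 letter names make it a third; at 2 semitones (a whole step narrower than major) the quality is diminished.

diminished 3rd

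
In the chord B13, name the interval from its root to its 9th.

B13 (B dominant thirteenth) is spelled B–D#–F#–A–C#–G#.
The root is B and the 9th is C#.
From B to C# is 14 semitones, exactly the major ninth.

major ninth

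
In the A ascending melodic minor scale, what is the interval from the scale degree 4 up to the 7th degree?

augmented fourth

Spelling the A ascending melodic minor scale: A B C D E F♯ G♯.
The scale degree 4 is D and the 7th degree is G♯.
From D to G♯: 6 semitones over a fourth = augmented.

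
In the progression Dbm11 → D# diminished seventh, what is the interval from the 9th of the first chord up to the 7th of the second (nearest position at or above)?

major 6th

Dbm11 has Eb as its 9th, and D# diminished seventh has C as its 7th.
Eb up to C spans 6 letter names and 9 semitones — a major sixth.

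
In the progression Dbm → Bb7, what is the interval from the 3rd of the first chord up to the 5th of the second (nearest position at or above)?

The 3rd of Dbm is Fb; the 5th of Bb7 is F.
From Fb to F: 1 semitone over a unison = augmented.

augmented unison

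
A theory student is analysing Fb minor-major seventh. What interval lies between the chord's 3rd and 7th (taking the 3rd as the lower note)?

Spelling the chord: Fb Abb Cb Eb.
So we need the interval from Abb up to Eb.
From Abb to Eb: 8 semitones over a fifth = augmented.

augmented fifth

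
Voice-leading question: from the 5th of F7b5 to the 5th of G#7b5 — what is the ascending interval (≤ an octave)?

augmented second

The 5th of F7b5 is Cb; the 5th of G#7b5 is D.
2 letter names make it a second; at 3 semitones (a half step wider than major) the quality is augmented.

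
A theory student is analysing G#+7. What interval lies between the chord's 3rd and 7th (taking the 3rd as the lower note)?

G#+7: G#, B#, D##, F#.
The 3rd is B# and the 7th is F#.
From B# to F#: 6 semitones over a fifth = diminished.
This 3–7 tritone is the characteristic tension at the heart of the dominant sound.

d5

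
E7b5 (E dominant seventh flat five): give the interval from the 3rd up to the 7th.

d5

E7b5 is spelled E–G#–Bb–D.
That puts G# below D.
From G# to D: 6 semitones over a fifth = diminished.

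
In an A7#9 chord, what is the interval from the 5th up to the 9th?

augmented fifth

A7#9 (A dominant seventh sharp nine): A C# E G B#.
The 5th is E and the 9th is B#.
E up to B# is 8 semitones, a half step wider than a perfect fifth, so the interval is augmented.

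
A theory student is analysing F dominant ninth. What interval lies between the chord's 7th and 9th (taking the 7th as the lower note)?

M3

The chord tones of F9 are F, A, C, Eb, G.
That puts Eb below G.
Eb up to G spans 3 letter names and 4 semitones — a major third.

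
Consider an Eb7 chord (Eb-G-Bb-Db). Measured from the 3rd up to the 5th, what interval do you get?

The 3rd is G and the 5th is Bb.
3 letter names make it a third; at 3 semitones (a half step narrower than major) the quality is minor.

minor third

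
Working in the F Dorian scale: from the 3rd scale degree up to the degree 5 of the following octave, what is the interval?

F dorian: F G Ab Bb C D Eb.
The 3rd scale degree is Ab and the scale degree 5 (up an octave) is C.
From Ab to C is 16 semitones, exactly the major tenth.

major tenth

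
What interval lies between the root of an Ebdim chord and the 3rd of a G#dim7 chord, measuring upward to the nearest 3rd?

Ebdim has Eb as its root, and G#dim7 has B as its 3rd.
From Eb to B: 8 semitones over a fifth = augmented.

augmented 5th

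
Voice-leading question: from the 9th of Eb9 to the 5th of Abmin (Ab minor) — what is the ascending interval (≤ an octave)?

minor seventh

Eb9 has F as its 9th, and Abmin (Ab minor) has Eb as its 5th.
From F to Eb: 10 semitones over a seventh = minor.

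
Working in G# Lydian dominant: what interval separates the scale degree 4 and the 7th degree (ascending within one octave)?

Spelling G# Lydian dominant: G# A# B# C## D# E# F#.
The scale degree 4 is C## and the 7th degree is F#.
C## up to F# is 4 semitones, a half step narrower than a perfect fourth, so the interval is diminished.

d4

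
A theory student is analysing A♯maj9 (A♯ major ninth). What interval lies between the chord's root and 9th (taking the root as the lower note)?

major ninth

A♯maj9: A♯–C𝄪–E♯–G𝄪–B♯.
The root is A♯ and the 9th is B♯.
Counting 9 letters and 14 half steps from A♯ gives a major ninth.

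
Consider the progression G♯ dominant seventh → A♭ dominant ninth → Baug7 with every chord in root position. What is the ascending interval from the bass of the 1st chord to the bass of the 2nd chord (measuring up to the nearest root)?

diminished second

The roots are G♯ and A♭.
2 letter names make it a second; at 0 semitones (a whole step narrower than major) the quality is diminished.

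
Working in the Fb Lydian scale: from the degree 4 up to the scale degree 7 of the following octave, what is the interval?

P11

Spelling the Fb Lydian scale: Fb Gb Ab Bb Cb Db Eb.
So we need the interval from Bb up to Eb.
Counting 11 letters and 17 half steps from Bb gives a perfect eleventh.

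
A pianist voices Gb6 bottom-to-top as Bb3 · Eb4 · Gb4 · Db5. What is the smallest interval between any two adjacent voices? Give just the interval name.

minor third

Adjacent intervals: Bb3→Eb4 = perfect fourth; Eb4→Gb4 = minor third; Gb4→Db5 = perfect fifth.
The smallest is Eb4 to Gb4, a minor third (3 semitones).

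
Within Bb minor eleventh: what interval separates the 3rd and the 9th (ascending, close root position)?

Bbm11 is spelled Bb-Db-F-Ab-C-Eb.
That puts Db below C.
Db up to C spans 7 letter names and 11 semitones — a major seventh.

M7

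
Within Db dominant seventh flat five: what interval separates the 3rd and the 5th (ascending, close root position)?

diminished third

Spelling the chord: Db, F, Abb, Cb.
3rd = F; 5th = Abb.
From F to Abb: 2 semitones over a third = diminished.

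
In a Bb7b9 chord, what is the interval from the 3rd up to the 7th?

diminished fifth

The chord tones of Bb7b9 (Bb dominant seventh flat nine) are Bb, D, F, Ab, Cb.
The 3rd is D and the 7th is Ab.
D up to Ab is 6 semitones, a half step narrower than a perfect fifth, so the interval is diminished.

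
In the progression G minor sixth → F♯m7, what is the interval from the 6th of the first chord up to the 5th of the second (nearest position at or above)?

G minor sixth has E as its 6th, and F♯m7 has C♯ as its 5th.
From E to C♯ is 9 semitones, exactly the major sixth.

major 6th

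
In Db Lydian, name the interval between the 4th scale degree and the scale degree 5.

minor second

The scale runs Db Eb F G Ab Bb C.
So we need the interval from G up to Ab.
From G to Ab: 1 semitone over a second = minor.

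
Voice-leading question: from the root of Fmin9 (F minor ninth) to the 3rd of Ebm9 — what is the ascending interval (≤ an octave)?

Fmin9 (F minor ninth) has F as its root, and Ebm9 has Gb as its 3rd.
From F to Gb: 1 semitone over a second = minor.

minor second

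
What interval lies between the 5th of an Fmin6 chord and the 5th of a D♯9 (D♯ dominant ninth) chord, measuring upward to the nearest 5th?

augmented 6th

The 5th of Fmin6 is C; the 5th of D♯9 (D♯ dominant ninth) is A♯.
6 letter names make it a sixth; at 10 semitones (a half step wider than major) the quality is augmented.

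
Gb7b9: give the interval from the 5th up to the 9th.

Spelling the chord: Gb Bb Db Fb Abb.
The 5th is Db and the 9th is Abb.
From Db to Abb: 6 semitones over a fifth = diminished.

d5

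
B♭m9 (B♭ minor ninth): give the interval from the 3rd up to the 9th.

Spelling the chord: B♭-D♭-F-A♭-C.
3rd = D♭; 9th = C.
D♭ up to C spans 7 letter names and 11 semitones — a major seventh.

major seventh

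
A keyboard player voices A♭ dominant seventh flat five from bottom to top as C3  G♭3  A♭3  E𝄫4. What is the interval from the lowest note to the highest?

The outer voices are C3 and E𝄫4.
C up to E𝄫 is 14 semitones, a whole step narrower than a major tenth, so the interval is diminished.

diminished tenth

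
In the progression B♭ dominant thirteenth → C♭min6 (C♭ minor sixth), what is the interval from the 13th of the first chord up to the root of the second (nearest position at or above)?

diminished fourth

B♭ dominant thirteenth has G as its 13th, and C♭min6 (C♭ minor sixth) has C♭ as its root.
G up to C♭ is 4 semitones, a half step narrower than a perfect fourth, so the interval is diminished.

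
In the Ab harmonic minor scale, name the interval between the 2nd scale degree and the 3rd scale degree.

minor second

Ab harmonic minor: Ab Bb Cb Db Eb Fb G.
The 2nd scale degree is Bb and the degree 3 is Cb.
From Bb to Cb: 1 semitone over a second = minor.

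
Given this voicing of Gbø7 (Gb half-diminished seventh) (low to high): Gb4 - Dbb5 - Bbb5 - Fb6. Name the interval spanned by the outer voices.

The outer voices are Gb4 and Fb6.
14 letter names make it a fourteenth; at 22 semitones (a half step narrower than major) the quality is minor.

minor fourteenth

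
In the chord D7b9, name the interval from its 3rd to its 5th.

Spelling the chord: D–F#–A–C–Eb.
The 3rd is F# and the 5th is A.
3 letter names make it a third; at 3 semitones (a half step narrower than major) the quality is minor.

minor third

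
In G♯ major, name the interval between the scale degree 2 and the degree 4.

m3

Spelling G♯ major: G♯ A♯ B♯ C♯ D♯ E♯ F𝄪.
The scale degree 2 is A♯ and the 4th scale degree is C♯.
From A♯ to C♯: 3 semitones over a third = minor.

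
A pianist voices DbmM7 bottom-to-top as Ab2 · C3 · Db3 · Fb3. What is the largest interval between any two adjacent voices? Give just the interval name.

Adjacent intervals: Ab2→C3 = major third; C3→Db3 = minor second; Db3→Fb3 = minor third.
The largest is Ab2 to C3, a major third (4 semitones).

major 3rd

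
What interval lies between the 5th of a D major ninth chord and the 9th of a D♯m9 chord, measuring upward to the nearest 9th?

augmented fifth

The 5th of D major ninth is A; the 9th of D♯m9 is E♯.
From A to E♯: 8 semitones over a fifth = augmented.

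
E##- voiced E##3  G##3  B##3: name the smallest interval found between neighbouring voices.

Adjacent intervals: E##3→G##3 = minor third; G##3→B##3 = major third.
The smallest is E##3 to G##3, a minor third (3 semitones).

minor third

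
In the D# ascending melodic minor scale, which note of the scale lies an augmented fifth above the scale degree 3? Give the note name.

C##

The scale is D# E# F# G# A# B# C##.
The scale degree 3 is F#; an augmented fifth above that is C## — scale degree 7.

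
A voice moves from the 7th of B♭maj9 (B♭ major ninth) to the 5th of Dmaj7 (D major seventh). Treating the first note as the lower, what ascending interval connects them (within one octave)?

B♭maj9 (B♭ major ninth) has A as its 7th, and Dmaj7 (D major seventh) has A as its 5th.
From A to A is 0 semitones, exactly the perfect unison.

perfect 1st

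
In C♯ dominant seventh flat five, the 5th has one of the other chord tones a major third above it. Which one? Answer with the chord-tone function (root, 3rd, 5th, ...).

7th

C♯7b5 (C♯ dominant seventh flat five) is spelled C♯–E♯–G–B.
The 5th is G. A major third above G is B.
B is the chord's 7th.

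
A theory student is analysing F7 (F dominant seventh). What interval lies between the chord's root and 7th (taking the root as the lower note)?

m7

Spelling the chord: F A C E♭.
Root = F; 7th = E♭.
7 letter names make it a seventh; at 10 semitones (a half step narrower than major) the quality is minor.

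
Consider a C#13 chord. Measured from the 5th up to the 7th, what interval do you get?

Spelling the chord: C#-E#-G#-B-D#-A#.
The 5th is G# and the 7th is B.
G# up to B is 3 semitones, a half step narrower than a major third, so the interval is minor.

minor third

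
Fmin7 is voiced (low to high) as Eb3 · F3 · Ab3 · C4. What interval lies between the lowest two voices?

major second

Those voices are Eb3 and F3.
Eb up to F spans 2 letter names and 2 semitones — a major second.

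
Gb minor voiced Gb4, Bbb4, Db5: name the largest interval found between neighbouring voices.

Adjacent intervals: Gb4→Bbb4 = minor third; Bbb4→Db5 = major third.
The largest is Bbb4 to Db5, a major third (4 semitones).

M3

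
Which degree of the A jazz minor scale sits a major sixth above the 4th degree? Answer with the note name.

B

The scale is A B C D E F# G#.
The 4th degree is D; a major sixth above that is B — scale degree 2.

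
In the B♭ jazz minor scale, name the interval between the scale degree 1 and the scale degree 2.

B♭ melodic minor: B♭ C D♭ E♭ F G A.
The scale degree 1 is B♭ and the scale degree 2 is C.
Counting 2 letters and 2 half steps from B♭ gives a major second.

major second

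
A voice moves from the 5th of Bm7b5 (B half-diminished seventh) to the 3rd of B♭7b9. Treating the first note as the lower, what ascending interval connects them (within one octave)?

major sixth

Bm7b5 (B half-diminished seventh) has F as its 5th, and B♭7b9 has D as its 3rd.
From F to D is 9 semitones, exactly the major sixth.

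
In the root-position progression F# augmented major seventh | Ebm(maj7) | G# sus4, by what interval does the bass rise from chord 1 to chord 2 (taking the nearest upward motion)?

The roots are F# and Eb.
F# up to Eb is 9 semitones, a whole step narrower than a major seventh, so the interval is diminished.

diminished seventh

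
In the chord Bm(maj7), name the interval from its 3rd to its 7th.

augmented fifth

Spelling the chord: B, D, F#, A#.
The 3rd is D and the 7th is A#.
D up to A# is 8 semitones, a half step wider than a perfect fifth, so the interval is augmented.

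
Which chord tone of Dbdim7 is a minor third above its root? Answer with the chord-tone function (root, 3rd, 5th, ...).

Spelling the chord: Db Fb Abb Cbb.
The root is Db. A minor third above Db is Fb.
Fb is the chord's 3rd.

3rd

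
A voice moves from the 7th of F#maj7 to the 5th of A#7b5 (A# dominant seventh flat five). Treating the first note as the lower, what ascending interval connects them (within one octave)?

The 7th of F#maj7 is E#; the 5th of A#7b5 (A# dominant seventh flat five) is E.
E# up to E is 11 semitones, a half step narrower than a perfect octave, so the interval is diminished.

diminished octave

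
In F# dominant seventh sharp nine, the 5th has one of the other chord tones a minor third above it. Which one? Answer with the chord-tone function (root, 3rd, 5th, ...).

7th

The chord tones of F#7#9 (F# dominant seventh sharp nine) are F#–A#–C#–E–G##.
The 5th is C#. A minor third above C# is E.
E is the chord's 7th.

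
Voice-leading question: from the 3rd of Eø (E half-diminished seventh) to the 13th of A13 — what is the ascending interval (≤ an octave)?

Eø (E half-diminished seventh) has G as its 3rd, and A13 has F# as its 13th.
From G to F# is 11 semitones, exactly the major seventh.

major seventh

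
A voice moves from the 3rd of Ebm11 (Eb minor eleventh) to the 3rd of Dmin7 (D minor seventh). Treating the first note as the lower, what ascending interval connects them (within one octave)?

major seventh

The 3rd of Ebm11 (Eb minor eleventh) is Gb; the 3rd of Dmin7 (D minor seventh) is F.
Counting 7 letters and 11 half steps from Gb gives a major seventh.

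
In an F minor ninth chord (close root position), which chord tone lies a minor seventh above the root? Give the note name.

Eb

Fm9 (F minor ninth): F Ab C Eb G.
The root is F. A minor seventh above F is Eb.
Eb is the chord's 7th.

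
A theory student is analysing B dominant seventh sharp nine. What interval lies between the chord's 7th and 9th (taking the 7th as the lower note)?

B7#9 is spelled B–D♯–F♯–A–C𝄪.
The 7th is A and the 9th is C𝄪.
From A to C𝄪: 5 semitones over a third = augmented.

augmented 3rd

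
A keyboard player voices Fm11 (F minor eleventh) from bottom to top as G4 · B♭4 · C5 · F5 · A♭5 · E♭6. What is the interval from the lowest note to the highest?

m13

The outer voices are G4 and E♭6.
From G to E♭: 20 semitones over a thirteenth = minor.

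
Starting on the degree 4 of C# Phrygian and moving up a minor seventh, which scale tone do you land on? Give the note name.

The scale is C# D E F# G# A B.
The degree 4 is F#; a minor seventh above that is E — scale degree 3.

E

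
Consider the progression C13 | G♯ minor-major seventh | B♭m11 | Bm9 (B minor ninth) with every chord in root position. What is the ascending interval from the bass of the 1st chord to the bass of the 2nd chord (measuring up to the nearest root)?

augmented fifth

The roots are C and G♯.
5 letter names make it a fifth; at 8 semitones (a half step wider than perfect) the quality is augmented.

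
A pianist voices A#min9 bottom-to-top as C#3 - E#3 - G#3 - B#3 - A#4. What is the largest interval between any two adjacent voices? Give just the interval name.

minor seventh

Adjacent intervals: C#3→E#3 = major third; E#3→G#3 = minor third; G#3→B#3 = major third; B#3→A#4 = minor seventh.
The largest is B#3 to A#4, a minor seventh (10 semitones).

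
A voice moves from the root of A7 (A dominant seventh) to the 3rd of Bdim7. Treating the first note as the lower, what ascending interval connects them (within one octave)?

A7 (A dominant seventh) has A as its root, and Bdim7 has D as its 3rd.
From A to D is 5 semitones, exactly the perfect fourth.

perfect fourth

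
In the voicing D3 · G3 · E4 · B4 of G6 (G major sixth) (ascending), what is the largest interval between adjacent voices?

major sixth

Adjacent intervals: D3→G3 = perfect fourth; G3→E4 = major sixth; E4→B4 = perfect fifth.
The largest is G3 to E4, a major sixth (9 semitones).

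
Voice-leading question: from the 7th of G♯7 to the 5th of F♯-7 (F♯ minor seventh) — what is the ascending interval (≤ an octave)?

The 7th of G♯7 is F♯; the 5th of F♯-7 (F♯ minor seventh) is C♯.
Counting 5 letters and 7 half steps from F♯ gives a perfect fifth.

perfect 5th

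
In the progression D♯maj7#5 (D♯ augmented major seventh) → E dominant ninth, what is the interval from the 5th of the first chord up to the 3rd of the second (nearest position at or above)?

diminished seventh

The 5th of D♯maj7#5 (D♯ augmented major seventh) is A𝄪; the 3rd of E dominant ninth is G♯.
7 letter names make it a seventh; at 9 semitones (a whole step narrower than major) the quality is diminished.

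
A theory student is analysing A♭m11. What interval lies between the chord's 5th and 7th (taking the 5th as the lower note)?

minor third

Spelling the chord: A♭ C♭ E♭ G♭ B♭ D♭.
5th = E♭; 7th = G♭.
From E♭ to G♭: 3 semitones over a third = minor.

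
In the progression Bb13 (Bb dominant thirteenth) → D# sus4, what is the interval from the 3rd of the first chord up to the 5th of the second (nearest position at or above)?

A5

Bb13 (Bb dominant thirteenth) has D as its 3rd, and D# sus4 has A# as its 5th.
From D to A#: 8 semitones over a fifth = augmented.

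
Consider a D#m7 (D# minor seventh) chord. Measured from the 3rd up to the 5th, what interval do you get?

M3

Spelling the chord: D#–F#–A#–C#.
3rd = F#; 5th = A#.
F# up to A# spans 3 letter names and 4 semitones — a major third.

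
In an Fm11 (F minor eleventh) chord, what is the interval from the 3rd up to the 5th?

M3

Fm11 (F minor eleventh): F-Ab-C-Eb-G-Bb.
So we need the interval from Ab up to C.
Ab up to C spans 3 letter names and 4 semitones — a major third.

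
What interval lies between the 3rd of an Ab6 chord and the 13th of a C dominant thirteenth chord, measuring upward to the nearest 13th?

major sixth

Ab6 has C as its 3rd, and C dominant thirteenth has A as its 13th.
C up to A spans 6 letter names and 9 semitones — a major sixth.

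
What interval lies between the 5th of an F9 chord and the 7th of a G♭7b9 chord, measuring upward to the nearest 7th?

The 5th of F9 is C; the 7th of G♭7b9 is F♭.
C up to F♭ is 4 semitones, a half step narrower than a perfect fourth, so the interval is diminished.

diminished fourth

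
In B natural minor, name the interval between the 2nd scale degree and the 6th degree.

d5

Spelling B natural minor: B C♯ D E F♯ G A.
2nd scale degree = C♯; degree 6 = G.
From C♯ to G: 6 semitones over a fifth = diminished.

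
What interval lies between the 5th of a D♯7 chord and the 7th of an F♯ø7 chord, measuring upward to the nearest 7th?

D♯7 has A♯ as its 5th, and F♯ø7 has E as its 7th.
A♯ up to E is 6 semitones, a half step narrower than a perfect fifth, so the interval is diminished.

diminished 5th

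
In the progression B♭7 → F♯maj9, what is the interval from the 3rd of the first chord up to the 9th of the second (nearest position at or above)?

B♭7 has D as its 3rd, and F♯maj9 has G♯ as its 9th.
4 letter names make it a fourth; at 6 semitones (a half step wider than perfect) the quality is augmented.

augmented fourth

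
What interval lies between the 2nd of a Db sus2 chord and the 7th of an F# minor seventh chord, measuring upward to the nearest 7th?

augmented unison

The 2nd of Db sus2 is Eb; the 7th of F# minor seventh is E.
From Eb to E: 1 semitone over a unison = augmented.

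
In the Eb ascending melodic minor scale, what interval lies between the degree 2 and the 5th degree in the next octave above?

perfect eleventh

Eb melodic minor: Eb F Gb Ab Bb C D.
The degree 2 is F and the degree 5 (up an octave) is Bb.
Counting 11 letters and 17 half steps from F gives a perfect eleventh.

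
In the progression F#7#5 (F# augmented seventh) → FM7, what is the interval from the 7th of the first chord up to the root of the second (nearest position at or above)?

minor 2nd

The 7th of F#7#5 (F# augmented seventh) is E; the root of FM7 is F.
E up to F is 1 semitone, a half step narrower than a major second, so the interval is minor.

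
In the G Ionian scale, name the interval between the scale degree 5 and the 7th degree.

M3

G major: G A B C D E F♯.
Scale degree 5 = D; scale degree 7 = F♯.
D up to F♯ spans 3 letter names and 4 semitones — a major third.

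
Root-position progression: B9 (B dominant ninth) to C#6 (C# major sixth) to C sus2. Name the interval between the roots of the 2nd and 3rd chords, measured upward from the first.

The roots are C# and C.
C# up to C is 11 semitones, a half step narrower than a perfect octave, so the interval is diminished.

diminished octave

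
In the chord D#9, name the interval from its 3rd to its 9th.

minor seventh

The chord tones of D#9 (D# dominant ninth) are D#–F##–A#–C#–E#.
3rd = F##; 9th = E#.
7 letter names make it a seventh; at 10 semitones (a half step narrower than major) the quality is minor.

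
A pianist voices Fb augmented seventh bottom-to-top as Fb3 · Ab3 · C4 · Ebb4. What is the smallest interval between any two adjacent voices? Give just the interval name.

Adjacent intervals: Fb3→Ab3 = major third; Ab3→C4 = major third; C4→Ebb4 = diminished third.
The smallest is C4 to Ebb4, a diminished third (2 semitones).

d3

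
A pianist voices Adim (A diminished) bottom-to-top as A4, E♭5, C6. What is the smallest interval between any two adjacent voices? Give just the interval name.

Adjacent intervals: A4→E♭5 = diminished fifth; E♭5→C6 = major sixth.
The smallest is A4 to E♭5, a diminished fifth (6 semitones).

diminished fifth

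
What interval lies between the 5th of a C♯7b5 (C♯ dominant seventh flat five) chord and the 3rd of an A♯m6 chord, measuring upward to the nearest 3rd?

C♯7b5 (C♯ dominant seventh flat five) has G as its 5th, and A♯m6 has C♯ as its 3rd.
G up to C♯ is 6 semitones, a half step wider than a perfect fourth, so the interval is augmented.

augmented fourth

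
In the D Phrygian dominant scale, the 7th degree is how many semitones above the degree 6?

2

The scale is D Eb F# G A Bb C.
Bb up to C is a major second — 2 semitones.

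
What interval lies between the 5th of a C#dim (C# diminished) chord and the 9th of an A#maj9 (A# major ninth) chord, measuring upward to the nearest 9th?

The 5th of C#dim (C# diminished) is G; the 9th of A#maj9 (A# major ninth) is B#.
3 letter names make it a third; at 5 semitones (a half step wider than major) the quality is augmented.

augmented third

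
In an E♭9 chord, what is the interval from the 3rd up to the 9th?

minor 7th

E♭9 is spelled E♭–G–B♭–D♭–F.
3rd = G; 9th = F.
7 letter names make it a seventh; at 10 semitones (a half step narrower than major) the quality is minor.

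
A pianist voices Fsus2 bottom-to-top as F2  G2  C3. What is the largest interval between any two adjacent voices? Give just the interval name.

Adjacent intervals: F2→G2 = major second; G2→C3 = perfect fourth.
The largest is G2 to C3, a perfect fourth (5 semitones).

perfect fourth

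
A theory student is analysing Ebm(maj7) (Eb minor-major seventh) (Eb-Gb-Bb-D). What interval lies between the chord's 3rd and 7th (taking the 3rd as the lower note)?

3rd = Gb; 7th = D.
5 letter names make it a fifth; at 8 semitones (a half step wider than perfect) the quality is augmented.

augmented fifth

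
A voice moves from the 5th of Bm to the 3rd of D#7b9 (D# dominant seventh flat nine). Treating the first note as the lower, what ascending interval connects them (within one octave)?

Bm has F# as its 5th, and D#7b9 (D# dominant seventh flat nine) has F## as its 3rd.
1 letter names make it a unison; at 1 semitone (a half step wider than perfect) the quality is augmented.

augmented 1st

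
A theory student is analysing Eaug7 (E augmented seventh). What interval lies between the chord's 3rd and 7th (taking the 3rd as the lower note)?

d5

Spelling the chord: E-G#-B#-D.
3rd = G#; 7th = D.
From G# to D: 6 semitones over a fifth = diminished.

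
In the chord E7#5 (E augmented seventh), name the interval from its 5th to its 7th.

E augmented seventh: E G# B# D.
The 5th is B# and the 7th is D.
From B# to D: 2 semitones over a third = diminished.

diminished third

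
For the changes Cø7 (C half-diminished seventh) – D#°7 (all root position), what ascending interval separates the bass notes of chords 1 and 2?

augmented second

The roots are C and D#.
From C to D#: 3 semitones over a second = augmented.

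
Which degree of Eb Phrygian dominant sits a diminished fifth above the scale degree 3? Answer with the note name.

The scale is Eb Fb G Ab Bb Cb Db.
The scale degree 3 is G; a diminished fifth above that is Db — scale degree 7.

Db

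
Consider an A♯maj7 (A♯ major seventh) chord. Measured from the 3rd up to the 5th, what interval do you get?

Spelling the chord: A♯ C𝄪 E♯ G𝄪.
That puts C𝄪 below E♯.
3 letter names make it a third; at 3 semitones (a half step narrower than major) the quality is minor.

m3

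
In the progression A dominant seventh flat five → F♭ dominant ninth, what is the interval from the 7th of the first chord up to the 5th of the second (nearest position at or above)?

The 7th of A dominant seventh flat five is G; the 5th of F♭ dominant ninth is C♭.
G up to C♭ is 4 semitones, a half step narrower than a perfect fourth, so the interval is diminished.

d4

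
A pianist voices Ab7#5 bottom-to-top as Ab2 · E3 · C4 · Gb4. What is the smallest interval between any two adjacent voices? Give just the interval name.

Adjacent intervals: Ab2→E3 = augmented fifth; E3→C4 = minor sixth; C4→Gb4 = diminished fifth.
The smallest is C4 to Gb4, a diminished fifth (6 semitones).

d5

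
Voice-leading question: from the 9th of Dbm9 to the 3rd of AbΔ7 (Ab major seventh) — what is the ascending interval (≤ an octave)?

Dbm9 has Eb as its 9th, and AbΔ7 (Ab major seventh) has C as its 3rd.
Eb up to C spans 6 letter names and 9 semitones — a major sixth.

major 6th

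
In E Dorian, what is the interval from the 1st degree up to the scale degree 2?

Spelling E Dorian: E F# G A B C# D.
That puts E below F#.
E up to F# spans 2 letter names and 2 semitones — a major second.

major second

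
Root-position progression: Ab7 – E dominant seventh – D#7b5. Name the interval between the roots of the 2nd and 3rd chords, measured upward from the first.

major 7th

The roots are E and D#.
E up to D# spans 7 letter names and 11 semitones — a major seventh.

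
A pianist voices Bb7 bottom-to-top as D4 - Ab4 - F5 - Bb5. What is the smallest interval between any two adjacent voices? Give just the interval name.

perfect fourth

Adjacent intervals: D4→Ab4 = diminished fifth; Ab4→F5 = major sixth; F5→Bb5 = perfect fourth.
The smallest is F5 to Bb5, a perfect fourth (5 semitones).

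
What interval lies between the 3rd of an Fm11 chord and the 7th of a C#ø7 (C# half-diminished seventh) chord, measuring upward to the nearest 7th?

augmented 2nd

The 3rd of Fm11 is Ab; the 7th of C#ø7 (C# half-diminished seventh) is B.
Ab up to B is 3 semitones, a half step wider than a major second, so the interval is augmented.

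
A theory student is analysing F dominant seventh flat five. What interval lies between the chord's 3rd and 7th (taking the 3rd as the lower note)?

diminished fifth

F7b5: F, A, C♭, E♭.
So we need the interval from A up to E♭.
5 letter names make it a fifth; at 6 semitones (a half step narrower than perfect) the quality is diminished.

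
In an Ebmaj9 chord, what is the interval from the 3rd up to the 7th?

perfect 5th

Spelling the chord: Eb-G-Bb-D-F.
The 3rd is G and the 7th is D.
Counting 5 letters and 7 half steps from G gives a perfect fifth.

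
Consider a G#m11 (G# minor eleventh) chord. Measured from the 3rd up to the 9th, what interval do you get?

Spelling the chord: G#, B, D#, F#, A#, C#.
That puts B below A#.
From B to A# is 11 semitones, exactly the major seventh.

major 7th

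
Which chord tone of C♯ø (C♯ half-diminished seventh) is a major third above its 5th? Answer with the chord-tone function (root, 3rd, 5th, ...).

Spelling the chord: C♯-E-G-B.
The 5th is G. A major third above G is B.
B is the chord's 7th.

7th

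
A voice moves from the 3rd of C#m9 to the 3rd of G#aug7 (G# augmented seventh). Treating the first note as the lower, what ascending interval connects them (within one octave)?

The 3rd of C#m9 is E; the 3rd of G#aug7 (G# augmented seventh) is B#.
From E to B#: 8 semitones over a fifth = augmented.

augmented fifth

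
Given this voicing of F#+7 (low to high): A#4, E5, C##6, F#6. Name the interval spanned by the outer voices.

The outer voices are A#4 and F#6.
From A# to F#: 20 semitones over a thirteenth = minor.

minor thirteenth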